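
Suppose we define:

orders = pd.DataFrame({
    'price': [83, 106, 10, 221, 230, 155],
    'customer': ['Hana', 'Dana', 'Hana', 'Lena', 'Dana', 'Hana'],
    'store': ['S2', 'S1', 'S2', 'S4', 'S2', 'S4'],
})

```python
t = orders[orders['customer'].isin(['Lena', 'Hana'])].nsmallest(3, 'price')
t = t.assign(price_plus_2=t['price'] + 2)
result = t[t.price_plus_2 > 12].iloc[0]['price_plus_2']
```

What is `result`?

filter rows where customer in ['Lena', 'Hana']:
   price customer store
0     83     Hana    S2
2     10     Hana    S2
3    221     Lena    S4
5    155     Hana    S4
take 3 rows with smallest price:
   price customer store
2     10     Hana    S2
0     83     Hana    S2
5    155     Hana    S4
add column price_plus_2 = t['price'] + 2:
   price customer store  price_plus_2
2     10     Hana    S2            12
0     83     Hana    S2            85
5    155     Hana    S4           157
filter rows where price_plus_2 > 12:
   price customer store  price_plus_2
0     83     Hana    S2            85
5    155     Hana    S4           157

85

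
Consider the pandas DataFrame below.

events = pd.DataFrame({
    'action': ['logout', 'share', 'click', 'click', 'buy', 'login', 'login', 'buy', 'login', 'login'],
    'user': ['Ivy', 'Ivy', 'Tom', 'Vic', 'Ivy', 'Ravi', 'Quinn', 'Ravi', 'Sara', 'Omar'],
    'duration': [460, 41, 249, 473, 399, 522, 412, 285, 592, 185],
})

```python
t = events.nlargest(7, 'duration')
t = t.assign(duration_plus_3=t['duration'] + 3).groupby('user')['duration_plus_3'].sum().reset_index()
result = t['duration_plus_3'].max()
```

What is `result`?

take 7 rows with largest duration:
   action   user  duration
8   login   Sara       592
5   login   Ravi       522
3   click    Vic       473
0  logout    Ivy       460
6   login  Quinn       412
4     buy    Ivy       399
7     buy   Ravi       285
add column duration_plus_3 = t['duration'] + 3:
   action   user  duration  duration_plus_3
8   login   Sara       592              595
5   login   Ravi       522              525
3   click    Vic       473              476
0  logout    Ivy       460              463
6   login  Quinn       412              415
4     buy    Ivy       399              402
7     buy   Ravi       285              288
group by user, sum of duration_plus_3:
user
Ivy      865
Quinn    415
Ravi     813
Sara     595
Vic      476
Name: duration_plus_3, dtype: int64
reset_index():
    user  duration_plus_3
0    Ivy              865
1  Quinn              415
2   Ravi              813
3   Sara              595
4    Vic              476

865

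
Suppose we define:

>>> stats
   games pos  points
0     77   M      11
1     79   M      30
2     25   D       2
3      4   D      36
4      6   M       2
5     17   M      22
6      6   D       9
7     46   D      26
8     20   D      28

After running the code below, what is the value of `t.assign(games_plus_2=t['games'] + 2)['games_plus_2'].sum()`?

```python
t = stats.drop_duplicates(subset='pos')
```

drop duplicate pos (keep=first):
   games pos  points
0     77   M      11
2     25   D       2
add column games_plus_2 = t['games'] + 2:
   games pos  points  games_plus_2
0     77   M      11            79
2     25   D       2            27
Reading off the sum of column 'games_plus_2', we get 106.

106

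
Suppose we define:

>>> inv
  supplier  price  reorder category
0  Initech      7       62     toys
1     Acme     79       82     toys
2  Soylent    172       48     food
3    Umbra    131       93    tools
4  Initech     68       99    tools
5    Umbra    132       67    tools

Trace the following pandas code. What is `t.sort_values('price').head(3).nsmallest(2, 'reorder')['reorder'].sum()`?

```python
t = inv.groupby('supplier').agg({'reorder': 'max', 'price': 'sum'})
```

130

group by supplier: max(reorder), sum(price):
          reorder  price
supplier                
Acme           82     79
Initech        99     75
Soylent        48    172
Umbra          93    263
sort by price:
          reorder  price
supplier                
Initech        99     75
Acme           82     79
Soylent        48    172
Umbra          93    263
take first 3 rows:
          reorder  price
supplier                
Initech        99     75
Acme           82     79
Soylent        48    172
take 2 rows with smallest reorder:
          reorder  price
supplier                
Soylent        48    172
Acme           82     79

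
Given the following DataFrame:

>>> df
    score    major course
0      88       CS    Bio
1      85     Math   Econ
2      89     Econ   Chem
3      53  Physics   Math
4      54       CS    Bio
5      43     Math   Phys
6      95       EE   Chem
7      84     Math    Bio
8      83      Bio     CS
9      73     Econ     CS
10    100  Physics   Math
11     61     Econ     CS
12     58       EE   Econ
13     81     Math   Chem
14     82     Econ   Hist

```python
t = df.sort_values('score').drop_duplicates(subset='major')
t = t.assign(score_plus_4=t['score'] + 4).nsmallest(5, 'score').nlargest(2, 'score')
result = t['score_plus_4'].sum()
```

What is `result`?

127

sort by score:
    score    major course
5      43     Math   Phys
3      53  Physics   Math
4      54       CS    Bio
12     58       EE   Econ
11     61     Econ     CS
9      73     Econ     CS
13     81     Math   Chem
14     82     Econ   Hist
8      83      Bio     CS
7      84     Math    Bio
1      85     Math   Econ
0      88       CS    Bio
2      89     Econ   Chem
6      95       EE   Chem
10    100  Physics   Math
drop duplicate major (keep=first):
    score    major course
5      43     Math   Phys
3      53  Physics   Math
4      54       CS    Bio
12     58       EE   Econ
11     61     Econ     CS
8      83      Bio     CS
add column score_plus_4 = t['score'] + 4:
    score    major course  score_plus_4
5      43     Math   Phys            47
3      53  Physics   Math            57
4      54       CS    Bio            58
12     58       EE   Econ            62
11     61     Econ     CS            65
8      83      Bio     CS            87
take 5 rows with smallest score:
    score    major course  score_plus_4
5      43     Math   Phys            47
3      53  Physics   Math            57
4      54       CS    Bio            58
12     58       EE   Econ            62
11     61     Econ     CS            65
take 2 rows with largest score:
    score major course  score_plus_4
11     61  Econ     CS            65
12     58    EE   Econ            62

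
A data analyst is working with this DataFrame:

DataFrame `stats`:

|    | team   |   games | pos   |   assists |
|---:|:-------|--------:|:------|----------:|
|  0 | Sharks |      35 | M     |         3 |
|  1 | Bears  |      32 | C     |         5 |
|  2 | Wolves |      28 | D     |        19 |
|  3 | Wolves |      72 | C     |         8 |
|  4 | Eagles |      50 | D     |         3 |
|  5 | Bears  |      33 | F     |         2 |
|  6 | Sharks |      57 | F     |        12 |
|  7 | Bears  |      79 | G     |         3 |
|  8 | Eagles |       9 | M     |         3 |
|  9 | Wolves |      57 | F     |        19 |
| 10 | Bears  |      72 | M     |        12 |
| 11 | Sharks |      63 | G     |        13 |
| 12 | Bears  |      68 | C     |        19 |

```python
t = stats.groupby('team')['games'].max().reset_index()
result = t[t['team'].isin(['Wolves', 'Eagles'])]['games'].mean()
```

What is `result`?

group by team, max of games:
team
Bears     79
Eagles    50
Sharks    63
Wolves    72
Name: games, dtype: int64
reset_index():
     team  games
0   Bears     79
1  Eagles     50
2  Sharks     63
3  Wolves     72
filter rows where team in ['Wolves', 'Eagles']:
     team  games
1  Eagles     50
3  Wolves     72
Taking the mean of column 'games' gives 61.0.

61.0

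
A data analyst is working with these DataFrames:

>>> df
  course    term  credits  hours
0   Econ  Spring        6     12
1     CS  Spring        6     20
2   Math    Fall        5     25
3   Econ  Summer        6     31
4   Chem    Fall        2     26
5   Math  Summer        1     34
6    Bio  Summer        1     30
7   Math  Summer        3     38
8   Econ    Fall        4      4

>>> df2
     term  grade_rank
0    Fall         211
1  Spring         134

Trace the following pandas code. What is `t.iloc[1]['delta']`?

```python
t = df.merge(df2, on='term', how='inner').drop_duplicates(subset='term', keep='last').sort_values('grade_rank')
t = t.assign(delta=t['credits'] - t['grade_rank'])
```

-207

merge on 'term' (how='inner') → 5 rows:
  course    term  credits  hours  grade_rank
0   Econ  Spring        6     12         134
1     CS  Spring        6     20         134
2   Math    Fall        5     25         211
3   Chem    Fall        2     26         211
4   Econ    Fall        4      4         211
drop duplicate term (keep=last):
  course    term  credits  hours  grade_rank
1     CS  Spring        6     20         134
4   Econ    Fall        4      4         211
sort by grade_rank:
  course    term  credits  hours  grade_rank
1     CS  Spring        6     20         134
4   Econ    Fall        4      4         211
add column delta = t['credits'] - t['grade_rank']:
  course    term  credits  hours  grade_rank  delta
1     CS  Spring        6     20         134   -128
4   Econ    Fall        4      4         211   -207
Hence -207.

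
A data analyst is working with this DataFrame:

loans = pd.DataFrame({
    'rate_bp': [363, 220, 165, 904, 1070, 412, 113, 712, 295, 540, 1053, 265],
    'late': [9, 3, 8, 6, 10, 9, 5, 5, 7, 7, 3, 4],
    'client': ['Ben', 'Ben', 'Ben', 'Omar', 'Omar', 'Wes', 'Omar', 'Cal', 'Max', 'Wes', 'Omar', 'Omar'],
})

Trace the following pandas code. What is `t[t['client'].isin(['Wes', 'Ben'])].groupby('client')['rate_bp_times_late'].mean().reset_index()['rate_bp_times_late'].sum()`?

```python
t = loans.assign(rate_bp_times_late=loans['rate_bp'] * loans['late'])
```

add column rate_bp_times_late = loans['rate_bp'] * loans['late']:
    rate_bp  late client  rate_bp_times_late
0       363     9    Ben                3267
1       220     3    Ben                 660
2       165     8    Ben                1320
3       904     6   Omar                5424
4      1070    10   Omar               10700
5       412     9    Wes                3708
6       113     5   Omar                 565
7       712     5    Cal                3560
8       295     7    Max                2065
9       540     7    Wes                3780
10     1053     3   Omar                3159
11      265     4   Omar                1060
filter rows where client in ['Wes', 'Ben']:
   rate_bp  late client  rate_bp_times_late
0      363     9    Ben                3267
1      220     3    Ben                 660
2      165     8    Ben                1320
5      412     9    Wes                3708
9      540     7    Wes                3780
group by client, mean of rate_bp_times_late:
client
Ben    1749.0
Wes    3744.0
Name: rate_bp_times_late, dtype: float64
reset_index():
  client  rate_bp_times_late
0    Ben              1749.0
1    Wes              3744.0
Reading off the sum of column 'rate_bp_times_late', we get 5493.0.

5493.0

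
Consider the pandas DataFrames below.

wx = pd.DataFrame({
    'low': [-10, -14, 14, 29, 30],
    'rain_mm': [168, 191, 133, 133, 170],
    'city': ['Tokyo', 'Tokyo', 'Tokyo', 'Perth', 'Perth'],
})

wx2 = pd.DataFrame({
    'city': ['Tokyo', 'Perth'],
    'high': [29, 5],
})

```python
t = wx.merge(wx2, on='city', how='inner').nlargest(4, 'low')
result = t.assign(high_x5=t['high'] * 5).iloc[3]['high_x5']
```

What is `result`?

merge on 'city' (how='inner') → 5 rows:
   low  rain_mm   city  high
0  -10      168  Tokyo    29
1  -14      191  Tokyo    29
2   14      133  Tokyo    29
3   29      133  Perth     5
4   30      170  Perth     5
take 4 rows with largest low:
   low  rain_mm   city  high
4   30      170  Perth     5
3   29      133  Perth     5
2   14      133  Tokyo    29
0  -10      168  Tokyo    29
add column high_x5 = t['high'] * 5:
   low  rain_mm   city  high  high_x5
4   30      170  Perth     5       25
3   29      133  Perth     5       25
2   14      133  Tokyo    29      145
0  -10      168  Tokyo    29      145

145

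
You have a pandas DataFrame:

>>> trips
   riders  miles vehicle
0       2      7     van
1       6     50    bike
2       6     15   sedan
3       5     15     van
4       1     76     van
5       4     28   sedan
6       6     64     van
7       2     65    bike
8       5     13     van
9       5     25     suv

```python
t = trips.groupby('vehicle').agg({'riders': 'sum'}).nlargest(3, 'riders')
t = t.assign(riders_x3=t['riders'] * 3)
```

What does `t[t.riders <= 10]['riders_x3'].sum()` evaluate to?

group by vehicle, sum of riders:
         riders
vehicle        
bike          8
sedan        10
suv           5
van          19
take 3 rows with largest riders:
         riders
vehicle        
van          19
sedan        10
bike          8
add column riders_x3 = t['riders'] * 3:
         riders  riders_x3
vehicle                   
van          19         57
sedan        10         30
bike          8         24
filter rows where riders <= 10:
         riders  riders_x3
vehicle                   
sedan        10         30
bike          8         24
The sum of column 'riders_x3' is 54.

54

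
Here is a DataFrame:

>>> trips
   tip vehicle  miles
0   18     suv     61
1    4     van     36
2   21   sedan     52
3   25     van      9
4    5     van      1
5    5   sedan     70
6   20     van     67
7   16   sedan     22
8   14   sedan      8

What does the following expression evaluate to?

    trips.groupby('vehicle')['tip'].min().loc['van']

4

group by vehicle, min of tip:
vehicle
sedan     5
suv      18
van       4
Name: tip, dtype: int64
The value at index 'van' is 4.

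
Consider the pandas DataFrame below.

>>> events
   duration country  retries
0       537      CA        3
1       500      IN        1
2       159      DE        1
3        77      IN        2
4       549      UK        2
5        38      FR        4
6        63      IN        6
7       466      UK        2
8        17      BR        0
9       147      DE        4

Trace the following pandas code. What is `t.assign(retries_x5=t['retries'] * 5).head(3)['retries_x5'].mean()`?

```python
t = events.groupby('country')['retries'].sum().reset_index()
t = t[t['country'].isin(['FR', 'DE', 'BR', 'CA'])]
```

group by country, sum of retries:
country
BR    0
CA    3
DE    5
FR    4
IN    9
UK    4
Name: retries, dtype: int64
reset_index():
  country  retries
0      BR        0
1      CA        3
2      DE        5
3      FR        4
4      IN        9
5      UK        4
filter rows where country in ['FR', 'DE', 'BR', 'CA']:
  country  retries
0      BR        0
1      CA        3
2      DE        5
3      FR        4
add column retries_x5 = t['retries'] * 5:
  country  retries  retries_x5
0      BR        0           0
1      CA        3          15
2      DE        5          25
3      FR        4          20
take first 3 rows:
  country  retries  retries_x5
0      BR        0           0
1      CA        3          15
2      DE        5          25

13.3333333333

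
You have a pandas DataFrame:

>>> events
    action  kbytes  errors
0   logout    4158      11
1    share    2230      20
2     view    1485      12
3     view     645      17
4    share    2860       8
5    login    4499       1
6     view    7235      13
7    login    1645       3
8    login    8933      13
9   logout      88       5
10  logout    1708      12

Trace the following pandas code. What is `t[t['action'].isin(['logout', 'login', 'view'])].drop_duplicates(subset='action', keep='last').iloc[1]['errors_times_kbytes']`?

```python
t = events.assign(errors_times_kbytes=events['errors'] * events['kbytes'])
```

116129

add column errors_times_kbytes = events['errors'] * events['kbytes']:
    action  kbytes  errors  errors_times_kbytes
0   logout    4158      11                45738
1    share    2230      20                44600
2     view    1485      12                17820
3     view     645      17                10965
4    share    2860       8                22880
5    login    4499       1                 4499
6     view    7235      13                94055
7    login    1645       3                 4935
8    login    8933      13               116129
9   logout      88       5                  440
10  logout    1708      12                20496
filter rows where action in ['logout', 'login', 'view']:
    action  kbytes  errors  errors_times_kbytes
0   logout    4158      11                45738
2     view    1485      12                17820
3     view     645      17                10965
5    login    4499       1                 4499
6     view    7235      13                94055
7    login    1645       3                 4935
8    login    8933      13               116129
9   logout      88       5                  440
10  logout    1708      12                20496
drop duplicate action (keep=last):
    action  kbytes  errors  errors_times_kbytes
6     view    7235      13                94055
8    login    8933      13               116129
10  logout    1708      12                20496
value at position 1, column 'errors_times_kbytes' → 116129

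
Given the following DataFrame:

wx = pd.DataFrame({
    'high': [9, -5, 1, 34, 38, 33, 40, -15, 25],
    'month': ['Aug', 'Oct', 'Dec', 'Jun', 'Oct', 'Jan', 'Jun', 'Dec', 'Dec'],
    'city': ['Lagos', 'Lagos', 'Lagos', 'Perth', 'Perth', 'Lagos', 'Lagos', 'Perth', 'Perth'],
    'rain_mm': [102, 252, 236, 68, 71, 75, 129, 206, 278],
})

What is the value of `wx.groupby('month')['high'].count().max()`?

group by month, count of high:
month
Aug    1
Dec    3
Jan    1
Jun    2
Oct    2
Name: high, dtype: int64

3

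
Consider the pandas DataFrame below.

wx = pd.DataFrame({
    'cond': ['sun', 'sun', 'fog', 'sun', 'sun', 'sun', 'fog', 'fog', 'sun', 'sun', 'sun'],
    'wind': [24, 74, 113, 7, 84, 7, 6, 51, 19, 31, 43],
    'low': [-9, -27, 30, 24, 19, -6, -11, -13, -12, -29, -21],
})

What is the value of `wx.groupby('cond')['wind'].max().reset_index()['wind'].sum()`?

group by cond, max of wind:
cond
fog    113
sun     84
Name: wind, dtype: int64
reset_index():
  cond  wind
0  fog   113
1  sun    84

197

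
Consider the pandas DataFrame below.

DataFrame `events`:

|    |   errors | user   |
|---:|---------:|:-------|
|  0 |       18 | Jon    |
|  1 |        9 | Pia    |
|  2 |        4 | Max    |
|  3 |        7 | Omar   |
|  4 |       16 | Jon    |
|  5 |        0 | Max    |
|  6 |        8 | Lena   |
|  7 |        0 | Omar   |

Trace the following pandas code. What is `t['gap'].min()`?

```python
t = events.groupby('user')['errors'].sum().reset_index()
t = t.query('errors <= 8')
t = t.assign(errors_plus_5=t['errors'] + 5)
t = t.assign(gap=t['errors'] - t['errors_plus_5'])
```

group by user, sum of errors:
user
Jon     34
Lena     8
Max      4
Omar     7
Pia      9
Name: errors, dtype: int64
reset_index():
   user  errors
0   Jon      34
1  Lena       8
2   Max       4
3  Omar       7
4   Pia       9
filter rows where errors <= 8:
   user  errors
1  Lena       8
2   Max       4
3  Omar       7
add column errors_plus_5 = t['errors'] + 5:
   user  errors  errors_plus_5
1  Lena       8             13
2   Max       4              9
3  Omar       7             12
add column gap = t['errors'] - t['errors_plus_5']:
   user  errors  errors_plus_5  gap
1  Lena       8             13   -5
2   Max       4              9   -5
3  Omar       7             12   -5
Taking the min of column 'gap' gives -5.

-5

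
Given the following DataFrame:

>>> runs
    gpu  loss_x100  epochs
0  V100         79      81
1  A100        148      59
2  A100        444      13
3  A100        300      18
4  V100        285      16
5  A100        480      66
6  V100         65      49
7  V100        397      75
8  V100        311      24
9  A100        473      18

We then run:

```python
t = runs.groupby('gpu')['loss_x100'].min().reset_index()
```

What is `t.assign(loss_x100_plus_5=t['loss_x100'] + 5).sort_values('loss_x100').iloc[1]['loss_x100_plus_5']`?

153

group by gpu, min of loss_x100:
gpu
A100    148
V100     65
Name: loss_x100, dtype: int64
reset_index():
    gpu  loss_x100
0  A100        148
1  V100         65
add column loss_x100_plus_5 = t['loss_x100'] + 5:
    gpu  loss_x100  loss_x100_plus_5
0  A100        148               153
1  V100         65                70
sort by loss_x100:
    gpu  loss_x100  loss_x100_plus_5
1  V100         65                70
0  A100        148               153
Finally, value at position 1, column 'loss_x100_plus_5' = 153.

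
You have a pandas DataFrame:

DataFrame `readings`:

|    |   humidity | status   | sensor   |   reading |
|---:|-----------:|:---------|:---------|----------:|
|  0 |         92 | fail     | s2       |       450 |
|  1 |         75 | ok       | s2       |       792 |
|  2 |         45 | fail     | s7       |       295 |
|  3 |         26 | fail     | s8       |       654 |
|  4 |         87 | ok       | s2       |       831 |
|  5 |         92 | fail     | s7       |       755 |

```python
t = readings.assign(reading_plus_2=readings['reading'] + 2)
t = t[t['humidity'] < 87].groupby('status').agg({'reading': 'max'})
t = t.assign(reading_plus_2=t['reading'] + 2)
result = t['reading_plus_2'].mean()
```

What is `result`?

725.0

add column reading_plus_2 = readings['reading'] + 2:
   humidity status sensor  reading  reading_plus_2
0        92   fail     s2      450             452
1        75     ok     s2      792             794
2        45   fail     s7      295             297
3        26   fail     s8      654             656
4        87     ok     s2      831             833
5        92   fail     s7      755             757
filter rows where humidity < 87:
   humidity status sensor  reading  reading_plus_2
1        75     ok     s2      792             794
2        45   fail     s7      295             297
3        26   fail     s8      654             656
group by status, max of reading:
        reading
status         
fail        654
ok          792
add column reading_plus_2 = t['reading'] + 2:
        reading  reading_plus_2
status                         
fail        654             656
ok          792             794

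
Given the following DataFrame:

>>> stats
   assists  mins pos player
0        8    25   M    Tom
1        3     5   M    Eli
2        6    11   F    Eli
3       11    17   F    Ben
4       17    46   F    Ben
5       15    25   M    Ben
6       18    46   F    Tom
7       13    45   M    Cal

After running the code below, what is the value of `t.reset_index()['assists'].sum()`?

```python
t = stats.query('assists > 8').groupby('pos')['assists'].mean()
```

29.3333333333

filter rows where assists > 8:
   assists  mins pos player
3       11    17   F    Ben
4       17    46   F    Ben
5       15    25   M    Ben
6       18    46   F    Tom
7       13    45   M    Cal
group by pos, mean of assists:
pos
F    15.333333
M    14.000000
Name: assists, dtype: float64
reset_index():
  pos    assists
0   F  15.333333
1   M  14.000000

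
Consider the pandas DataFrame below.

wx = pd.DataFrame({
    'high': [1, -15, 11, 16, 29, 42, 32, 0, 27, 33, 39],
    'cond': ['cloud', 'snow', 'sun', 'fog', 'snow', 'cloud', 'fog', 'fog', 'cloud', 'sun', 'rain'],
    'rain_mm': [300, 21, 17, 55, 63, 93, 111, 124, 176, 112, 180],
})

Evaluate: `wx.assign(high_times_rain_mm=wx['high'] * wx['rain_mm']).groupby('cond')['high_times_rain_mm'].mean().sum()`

14180.8333333

add column high_times_rain_mm = wx['high'] * wx['rain_mm']:
    high   cond  rain_mm  high_times_rain_mm
0      1  cloud      300                 300
1    -15   snow       21                -315
2     11    sun       17                 187
3     16    fog       55                 880
4     29   snow       63                1827
5     42  cloud       93                3906
6     32    fog      111                3552
7      0    fog      124                   0
8     27  cloud      176                4752
9     33    sun      112                3696
10    39   rain      180                7020
group by cond, mean of high_times_rain_mm:
cond
cloud    2986.000000
fog      1477.333333
rain     7020.000000
snow      756.000000
sun      1941.500000
Name: high_times_rain_mm, dtype: float64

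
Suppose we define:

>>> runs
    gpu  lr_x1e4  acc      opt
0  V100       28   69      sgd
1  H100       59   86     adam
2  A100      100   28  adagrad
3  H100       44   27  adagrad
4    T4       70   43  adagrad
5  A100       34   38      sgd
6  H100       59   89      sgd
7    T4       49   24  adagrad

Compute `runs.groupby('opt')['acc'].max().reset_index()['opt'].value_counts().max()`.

1

group by opt, max of acc:
opt
adagrad    43
adam       86
sgd        89
Name: acc, dtype: int64
reset_index():
       opt  acc
0  adagrad   43
1     adam   86
2      sgd   89
value_counts of opt:
opt
adagrad    1
adam       1
sgd        1
Name: count, dtype: int64
Hence 1.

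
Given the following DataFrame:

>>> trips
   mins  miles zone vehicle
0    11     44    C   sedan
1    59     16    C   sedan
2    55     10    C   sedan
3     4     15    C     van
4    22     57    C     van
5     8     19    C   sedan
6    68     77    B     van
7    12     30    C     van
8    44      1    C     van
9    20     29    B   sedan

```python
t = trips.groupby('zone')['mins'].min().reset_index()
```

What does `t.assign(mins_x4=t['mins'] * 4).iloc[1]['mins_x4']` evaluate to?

group by zone, min of mins:
zone
B    20
C     4
Name: mins, dtype: int64
reset_index():
  zone  mins
0    B    20
1    C     4
add column mins_x4 = t['mins'] * 4:
  zone  mins  mins_x4
0    B    20       80
1    C     4       16
value at position 1, column 'mins_x4' → 16

16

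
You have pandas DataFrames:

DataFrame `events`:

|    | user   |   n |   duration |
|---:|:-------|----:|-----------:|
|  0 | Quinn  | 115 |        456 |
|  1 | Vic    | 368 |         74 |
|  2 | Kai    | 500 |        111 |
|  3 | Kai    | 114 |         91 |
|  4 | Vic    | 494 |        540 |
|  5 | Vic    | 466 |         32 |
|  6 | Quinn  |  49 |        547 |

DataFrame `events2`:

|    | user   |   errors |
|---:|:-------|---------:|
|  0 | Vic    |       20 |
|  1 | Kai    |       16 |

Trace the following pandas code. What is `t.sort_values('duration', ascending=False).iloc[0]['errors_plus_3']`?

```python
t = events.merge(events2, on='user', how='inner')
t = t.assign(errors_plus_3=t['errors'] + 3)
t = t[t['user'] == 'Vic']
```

23

merge on 'user' (how='inner') → 5 rows:
  user    n  duration  errors
0  Vic  368        74      20
1  Kai  500       111      16
2  Kai  114        91      16
3  Vic  494       540      20
4  Vic  466        32      20
add column errors_plus_3 = t['errors'] + 3:
  user    n  duration  errors  errors_plus_3
0  Vic  368        74      20             23
1  Kai  500       111      16             19
2  Kai  114        91      16             19
3  Vic  494       540      20             23
4  Vic  466        32      20             23
filter rows where user == 'Vic':
  user    n  duration  errors  errors_plus_3
0  Vic  368        74      20             23
3  Vic  494       540      20             23
4  Vic  466        32      20             23
sort by duration descending:
  user    n  duration  errors  errors_plus_3
3  Vic  494       540      20             23
0  Vic  368        74      20             23
4  Vic  466        32      20             23
Then the value at position 0, column 'errors_plus_3': 23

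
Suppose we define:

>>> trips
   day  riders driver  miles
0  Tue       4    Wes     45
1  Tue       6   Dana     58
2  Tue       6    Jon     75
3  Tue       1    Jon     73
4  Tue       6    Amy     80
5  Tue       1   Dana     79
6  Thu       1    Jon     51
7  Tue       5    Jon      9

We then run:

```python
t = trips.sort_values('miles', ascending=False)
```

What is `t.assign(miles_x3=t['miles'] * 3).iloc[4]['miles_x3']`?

174

sort by miles descending:
   day  riders driver  miles
4  Tue       6    Amy     80
5  Tue       1   Dana     79
2  Tue       6    Jon     75
3  Tue       1    Jon     73
1  Tue       6   Dana     58
6  Thu       1    Jon     51
0  Tue       4    Wes     45
7  Tue       5    Jon      9
add column miles_x3 = t['miles'] * 3:
   day  riders driver  miles  miles_x3
4  Tue       6    Amy     80       240
5  Tue       1   Dana     79       237
2  Tue       6    Jon     75       225
3  Tue       1    Jon     73       219
1  Tue       6   Dana     58       174
6  Thu       1    Jon     51       153
0  Tue       4    Wes     45       135
7  Tue       5    Jon      9        27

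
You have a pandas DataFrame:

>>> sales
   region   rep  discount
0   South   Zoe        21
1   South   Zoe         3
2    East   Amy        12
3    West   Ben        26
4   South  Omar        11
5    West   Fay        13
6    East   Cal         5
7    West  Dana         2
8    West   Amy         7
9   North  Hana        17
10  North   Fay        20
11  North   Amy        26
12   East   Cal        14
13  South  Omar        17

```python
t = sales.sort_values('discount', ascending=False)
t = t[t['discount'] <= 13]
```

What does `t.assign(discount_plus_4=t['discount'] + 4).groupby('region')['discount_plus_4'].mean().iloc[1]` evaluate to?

sort by discount descending:
   region   rep  discount
3    West   Ben        26
11  North   Amy        26
0   South   Zoe        21
10  North   Fay        20
9   North  Hana        17
13  South  Omar        17
12   East   Cal        14
5    West   Fay        13
2    East   Amy        12
4   South  Omar        11
8    West   Amy         7
6    East   Cal         5
1   South   Zoe         3
7    West  Dana         2
filter rows where discount <= 13:
  region   rep  discount
5   West   Fay        13
2   East   Amy        12
4  South  Omar        11
8   West   Amy         7
6   East   Cal         5
1  South   Zoe         3
7   West  Dana         2
add column discount_plus_4 = t['discount'] + 4:
  region   rep  discount  discount_plus_4
5   West   Fay        13               17
2   East   Amy        12               16
4  South  Omar        11               15
8   West   Amy         7               11
6   East   Cal         5                9
1  South   Zoe         3                7
7   West  Dana         2                6
group by region, mean of discount_plus_4:
region
East     12.500000
South    11.000000
West     11.333333
Name: discount_plus_4, dtype: float64

11.0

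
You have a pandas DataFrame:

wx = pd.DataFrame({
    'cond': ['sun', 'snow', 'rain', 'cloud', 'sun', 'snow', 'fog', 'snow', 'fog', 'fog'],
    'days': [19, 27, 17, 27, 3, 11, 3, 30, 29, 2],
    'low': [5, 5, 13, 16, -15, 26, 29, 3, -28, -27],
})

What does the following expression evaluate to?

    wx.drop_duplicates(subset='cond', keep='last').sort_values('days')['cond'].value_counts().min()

drop duplicate cond (keep=last):
    cond  days  low
2   rain    17   13
3  cloud    27   16
4    sun     3  -15
7   snow    30    3
9    fog     2  -27
sort by days:
    cond  days  low
9    fog     2  -27
4    sun     3  -15
2   rain    17   13
3  cloud    27   16
7   snow    30    3
value_counts of cond:
cond
fog      1
sun      1
rain     1
cloud    1
snow     1
Name: count, dtype: int64
Reading off the min of the resulting series, we get 1.

1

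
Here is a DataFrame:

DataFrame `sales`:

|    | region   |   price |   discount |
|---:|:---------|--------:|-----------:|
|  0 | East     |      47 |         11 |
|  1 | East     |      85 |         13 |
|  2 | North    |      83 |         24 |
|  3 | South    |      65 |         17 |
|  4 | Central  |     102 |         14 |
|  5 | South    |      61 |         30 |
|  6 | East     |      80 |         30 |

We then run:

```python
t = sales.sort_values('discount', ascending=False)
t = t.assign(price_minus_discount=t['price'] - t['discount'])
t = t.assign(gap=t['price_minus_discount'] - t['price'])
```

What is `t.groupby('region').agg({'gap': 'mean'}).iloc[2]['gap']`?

-24.0

sort by discount descending:
    region  price  discount
5    South     61        30
6     East     80        30
2    North     83        24
3    South     65        17
4  Central    102        14
1     East     85        13
0     East     47        11
add column price_minus_discount = t['price'] - t['discount']:
    region  price  discount  price_minus_discount
5    South     61        30                    31
6     East     80        30                    50
2    North     83        24                    59
3    South     65        17                    48
4  Central    102        14                    88
1     East     85        13                    72
0     East     47        11                    36
add column gap = t['price_minus_discount'] - t['price']:
    region  price  discount  price_minus_discount  gap
5    South     61        30                    31  -30
6     East     80        30                    50  -30
2    North     83        24                    59  -24
3    South     65        17                    48  -17
4  Central    102        14                    88  -14
1     East     85        13                    72  -13
0     East     47        11                    36  -11
group by region, mean of gap:
          gap
region       
Central -14.0
East    -18.0
North   -24.0
South   -23.5
Reading off the value at position 2, column 'gap', we get -24.0.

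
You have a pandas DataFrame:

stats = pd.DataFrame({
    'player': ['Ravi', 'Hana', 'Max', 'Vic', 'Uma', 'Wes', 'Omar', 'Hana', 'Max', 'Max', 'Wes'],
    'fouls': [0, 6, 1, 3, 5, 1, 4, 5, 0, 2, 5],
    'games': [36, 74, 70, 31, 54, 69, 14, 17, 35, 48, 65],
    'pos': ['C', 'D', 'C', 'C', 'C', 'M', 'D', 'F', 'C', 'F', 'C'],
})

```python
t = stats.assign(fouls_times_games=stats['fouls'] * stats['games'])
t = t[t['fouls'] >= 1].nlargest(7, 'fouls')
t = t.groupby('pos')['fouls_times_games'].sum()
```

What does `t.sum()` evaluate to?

add column fouls_times_games = stats['fouls'] * stats['games']:
   player  fouls  games pos  fouls_times_games
0    Ravi      0     36   C                  0
1    Hana      6     74   D                444
2     Max      1     70   C                 70
3     Vic      3     31   C                 93
4     Uma      5     54   C                270
5     Wes      1     69   M                 69
6    Omar      4     14   D                 56
7    Hana      5     17   F                 85
8     Max      0     35   C                  0
9     Max      2     48   F                 96
10    Wes      5     65   C                325
filter rows where fouls >= 1:
   player  fouls  games pos  fouls_times_games
1    Hana      6     74   D                444
2     Max      1     70   C                 70
3     Vic      3     31   C                 93
4     Uma      5     54   C                270
5     Wes      1     69   M                 69
6    Omar      4     14   D                 56
7    Hana      5     17   F                 85
9     Max      2     48   F                 96
10    Wes      5     65   C                325
take 7 rows with largest fouls:
   player  fouls  games pos  fouls_times_games
1    Hana      6     74   D                444
4     Uma      5     54   C                270
7    Hana      5     17   F                 85
10    Wes      5     65   C                325
6    Omar      4     14   D                 56
3     Vic      3     31   C                 93
9     Max      2     48   F                 96
group by pos, sum of fouls_times_games:
pos
C    688
D    500
F    181
Name: fouls_times_games, dtype: int64
sum of the resulting series → 1369

1369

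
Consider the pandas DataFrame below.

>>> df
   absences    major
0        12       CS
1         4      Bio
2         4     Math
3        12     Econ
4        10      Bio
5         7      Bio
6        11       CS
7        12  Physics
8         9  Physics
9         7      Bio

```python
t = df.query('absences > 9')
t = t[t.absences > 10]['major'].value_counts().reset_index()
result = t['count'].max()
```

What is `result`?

filter rows where absences > 9:
   absences    major
0        12       CS
3        12     Econ
4        10      Bio
6        11       CS
7        12  Physics
filter rows where absences > 10:
   absences    major
0        12       CS
3        12     Econ
6        11       CS
7        12  Physics
value_counts of major:
major
CS         2
Econ       1
Physics    1
Name: count, dtype: int64
reset_index():
     major  count
0       CS      2
1     Econ      1
2  Physics      1

2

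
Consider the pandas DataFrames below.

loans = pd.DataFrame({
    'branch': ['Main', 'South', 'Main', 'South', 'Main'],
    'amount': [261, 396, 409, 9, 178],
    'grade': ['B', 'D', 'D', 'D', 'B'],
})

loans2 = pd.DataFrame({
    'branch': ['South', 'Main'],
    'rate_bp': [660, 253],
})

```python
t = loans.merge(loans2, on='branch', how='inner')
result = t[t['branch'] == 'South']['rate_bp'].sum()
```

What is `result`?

1320

merge on 'branch' (how='inner') → 5 rows:
  branch  amount grade  rate_bp
0   Main     261     B      253
1  South     396     D      660
2   Main     409     D      253
3  South       9     D      660
4   Main     178     B      253
filter rows where branch == 'South':
  branch  amount grade  rate_bp
1  South     396     D      660
3  South       9     D      660
The sum of column 'rate_bp' is 1320.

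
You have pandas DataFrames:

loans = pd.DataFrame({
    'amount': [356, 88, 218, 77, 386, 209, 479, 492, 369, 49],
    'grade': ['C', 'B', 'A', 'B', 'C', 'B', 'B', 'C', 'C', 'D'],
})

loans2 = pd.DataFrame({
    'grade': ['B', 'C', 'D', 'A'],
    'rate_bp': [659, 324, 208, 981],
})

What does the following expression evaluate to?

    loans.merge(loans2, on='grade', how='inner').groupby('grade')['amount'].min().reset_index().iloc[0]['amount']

merge on 'grade' (how='inner') → 10 rows:
   amount grade  rate_bp
0     356     C      324
1      88     B      659
2     218     A      981
3      77     B      659
4     386     C      324
5     209     B      659
6     479     B      659
7     492     C      324
8     369     C      324
9      49     D      208
group by grade, min of amount:
grade
A    218
B     77
C    356
D     49
Name: amount, dtype: int64
reset_index():
  grade  amount
0     A     218
1     B      77
2     C     356
3     D      49
Then the value at position 0, column 'amount': 218

218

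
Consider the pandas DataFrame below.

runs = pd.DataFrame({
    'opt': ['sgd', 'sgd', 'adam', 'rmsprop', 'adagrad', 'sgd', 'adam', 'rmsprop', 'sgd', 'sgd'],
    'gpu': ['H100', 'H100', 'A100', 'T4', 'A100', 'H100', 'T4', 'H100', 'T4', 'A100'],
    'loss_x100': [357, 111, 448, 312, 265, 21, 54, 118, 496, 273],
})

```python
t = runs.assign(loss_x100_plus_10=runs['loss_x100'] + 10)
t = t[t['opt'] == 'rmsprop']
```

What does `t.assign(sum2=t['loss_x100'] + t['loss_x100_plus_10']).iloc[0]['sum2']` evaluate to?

add column loss_x100_plus_10 = runs['loss_x100'] + 10:
       opt   gpu  loss_x100  loss_x100_plus_10
0      sgd  H100        357                367
1      sgd  H100        111                121
2     adam  A100        448                458
3  rmsprop    T4        312                322
4  adagrad  A100        265                275
5      sgd  H100         21                 31
6     adam    T4         54                 64
7  rmsprop  H100        118                128
8      sgd    T4        496                506
9      sgd  A100        273                283
filter rows where opt == 'rmsprop':
       opt   gpu  loss_x100  loss_x100_plus_10
3  rmsprop    T4        312                322
7  rmsprop  H100        118                128
add column sum2 = t['loss_x100'] + t['loss_x100_plus_10']:
       opt   gpu  loss_x100  loss_x100_plus_10  sum2
3  rmsprop    T4        312                322   634
7  rmsprop  H100        118                128   246
Then the value at position 0, column 'sum2': 634

634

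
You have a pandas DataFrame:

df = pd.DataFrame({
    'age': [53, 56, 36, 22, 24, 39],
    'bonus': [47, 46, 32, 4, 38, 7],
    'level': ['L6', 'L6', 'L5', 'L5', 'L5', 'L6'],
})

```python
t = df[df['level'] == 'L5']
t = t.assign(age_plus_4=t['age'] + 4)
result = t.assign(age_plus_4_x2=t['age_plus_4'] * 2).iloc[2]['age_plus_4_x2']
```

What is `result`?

filter rows where level == 'L5':
   age  bonus level
2   36     32    L5
3   22      4    L5
4   24     38    L5
add column age_plus_4 = t['age'] + 4:
   age  bonus level  age_plus_4
2   36     32    L5          40
3   22      4    L5          26
4   24     38    L5          28
add column age_plus_4_x2 = t['age_plus_4'] * 2:
   age  bonus level  age_plus_4  age_plus_4_x2
2   36     32    L5          40             80
3   22      4    L5          26             52
4   24     38    L5          28             56

56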